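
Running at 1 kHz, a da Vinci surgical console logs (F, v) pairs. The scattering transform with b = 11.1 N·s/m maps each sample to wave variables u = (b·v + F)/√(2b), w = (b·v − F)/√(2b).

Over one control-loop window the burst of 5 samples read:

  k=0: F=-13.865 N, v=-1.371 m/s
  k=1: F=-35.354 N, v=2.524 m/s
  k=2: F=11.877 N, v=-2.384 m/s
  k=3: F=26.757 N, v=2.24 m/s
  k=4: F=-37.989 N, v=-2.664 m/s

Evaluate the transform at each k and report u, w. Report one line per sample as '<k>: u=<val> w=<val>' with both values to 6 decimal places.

0: u=-6.172544 w=-0.287179
1: u=-1.557319 w=13.449618
2: u=-3.095579 w=-8.137084
3: u=10.955947 w=-0.401767
4: u=-14.338684 w=1.786748

k=0: b·v=11.1×(-1.371)=-15.218100; √(2b)=4.711688; u=(-15.218100+(-13.865))/4.711688=-6.172544, w=(-15.218100−(-13.865))/4.711688=-0.287179
k=1: b·v=11.1×2.524=28.016400; √(2b)=4.711688; u=(28.016400+(-35.354))/4.711688=-1.557319, w=(28.016400−(-35.354))/4.711688=13.449618
k=2: b·v=11.1×(-2.384)=-26.462400; √(2b)=4.711688; u=(-26.462400+11.877)/4.711688=-3.095579, w=(-26.462400−11.877)/4.711688=-8.137084
k=3: b·v=11.1×2.24=24.864000; √(2b)=4.711688; u=(24.864000+26.757)/4.711688=10.955947, w=(24.864000−26.757)/4.711688=-0.401767
k=4: b·v=11.1×(-2.664)=-29.570400; √(2b)=4.711688; u=(-29.570400+(-37.989))/4.711688=-14.338684, w=(-29.570400−(-37.989))/4.711688=1.786748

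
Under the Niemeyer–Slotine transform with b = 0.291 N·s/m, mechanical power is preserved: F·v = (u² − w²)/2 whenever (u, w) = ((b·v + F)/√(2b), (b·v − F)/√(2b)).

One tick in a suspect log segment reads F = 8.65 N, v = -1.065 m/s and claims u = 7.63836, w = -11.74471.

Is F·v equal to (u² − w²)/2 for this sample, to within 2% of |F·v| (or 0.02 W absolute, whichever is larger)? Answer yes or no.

F·v = 8.65×(-1.065) = -9.21225 W.
(u² − w²)/2 = (58.34454 − 137.93821)/2 = -39.79683 W.
|Δ| = 30.58458;  2% of max(1, |F·v|) = 0.18424.

no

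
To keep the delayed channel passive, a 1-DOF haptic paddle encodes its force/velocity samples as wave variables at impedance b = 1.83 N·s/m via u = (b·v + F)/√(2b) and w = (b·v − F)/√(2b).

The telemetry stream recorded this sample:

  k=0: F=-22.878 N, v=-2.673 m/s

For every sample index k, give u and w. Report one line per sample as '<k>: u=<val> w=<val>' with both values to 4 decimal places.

0: u=-14.5154 w=9.4016

k=0: b·v=1.83×(-2.673)=-4.8916; √(2b)=1.9131; u=(-4.8916+(-22.878))/1.9131=-14.5154, w=(-4.8916−(-22.878))/1.9131=9.4016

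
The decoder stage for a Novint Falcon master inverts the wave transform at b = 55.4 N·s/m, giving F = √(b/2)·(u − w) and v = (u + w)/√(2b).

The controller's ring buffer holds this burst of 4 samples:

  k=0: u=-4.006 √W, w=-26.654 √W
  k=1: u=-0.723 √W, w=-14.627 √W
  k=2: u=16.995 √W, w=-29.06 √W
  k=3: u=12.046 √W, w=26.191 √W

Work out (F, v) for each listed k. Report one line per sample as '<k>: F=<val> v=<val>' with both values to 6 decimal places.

k=0: u−w=22.648000, u+w=-30.660000; √(b/2)=5.263079, √(2b)=10.526158; F=5.263079×22.648=119.198212, v=-30.660000/10.526158=-2.912744
k=1: u−w=13.904000, u+w=-15.350000; √(b/2)=5.263079, √(2b)=10.526158; F=5.263079×13.904=73.177850, v=-15.350000/10.526158=-1.458272
k=2: u−w=46.055000, u+w=-12.065000; √(b/2)=5.263079, √(2b)=10.526158; F=5.263079×46.055=242.391101, v=-12.065000/10.526158=-1.146192
k=3: u−w=-14.145000, u+w=38.237000; √(b/2)=5.263079, √(2b)=10.526158; F=5.263079×(-14.145)=-74.446252, v=38.237000/10.526158=3.632569

0: F=119.198212 v=-2.912744
1: F=73.177850 v=-1.458272
2: F=242.391101 v=-1.146192
3: F=-74.446252 v=3.632569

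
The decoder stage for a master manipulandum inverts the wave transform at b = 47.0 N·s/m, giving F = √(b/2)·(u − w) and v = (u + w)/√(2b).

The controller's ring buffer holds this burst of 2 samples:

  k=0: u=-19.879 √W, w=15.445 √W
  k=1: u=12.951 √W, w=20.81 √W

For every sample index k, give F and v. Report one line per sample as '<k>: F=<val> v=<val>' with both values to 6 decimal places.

k=0: u−w=-35.324000, u+w=-4.434000; √(b/2)=4.847680, √(2b)=9.695360; F=4.847680×(-35.324)=-171.239443, v=-4.434000/9.695360=-0.457332
k=1: u−w=-7.859000, u+w=33.761000; √(b/2)=4.847680, √(2b)=9.695360; F=4.847680×(-7.859)=-38.097916, v=33.761000/9.695360=3.482181

0: F=-171.239443 v=-0.457332
1: F=-38.097916 v=3.482181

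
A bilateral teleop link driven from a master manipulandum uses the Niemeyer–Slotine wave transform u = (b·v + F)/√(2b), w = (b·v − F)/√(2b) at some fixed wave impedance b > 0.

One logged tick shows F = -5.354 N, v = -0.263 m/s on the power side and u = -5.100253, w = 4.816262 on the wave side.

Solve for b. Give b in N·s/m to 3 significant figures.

b = 0.583 N·s/m

u + w = -0.283991;  u + w = √(2b)·v, so √(2b) = -0.283991/(-0.263) = 1.079814.
b = (√(2b))²/2 = 1.165998/2 = 0.582999.
(Check via u − w = 2F/√(2b): u − w = -9.916515, 2F/√(2b) = -9.916526.)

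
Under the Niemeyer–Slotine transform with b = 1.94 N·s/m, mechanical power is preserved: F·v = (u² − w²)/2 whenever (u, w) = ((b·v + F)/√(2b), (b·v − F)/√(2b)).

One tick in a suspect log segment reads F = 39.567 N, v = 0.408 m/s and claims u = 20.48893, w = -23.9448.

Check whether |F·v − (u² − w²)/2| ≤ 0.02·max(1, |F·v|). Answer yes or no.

no

F·v = 39.567×0.408 = 16.1433 W.
(u² − w²)/2 = (419.7963 − 573.3534)/2 = -76.7786 W.
|Δ| = 92.9219;  2% of max(1, |F·v|) = 0.3229.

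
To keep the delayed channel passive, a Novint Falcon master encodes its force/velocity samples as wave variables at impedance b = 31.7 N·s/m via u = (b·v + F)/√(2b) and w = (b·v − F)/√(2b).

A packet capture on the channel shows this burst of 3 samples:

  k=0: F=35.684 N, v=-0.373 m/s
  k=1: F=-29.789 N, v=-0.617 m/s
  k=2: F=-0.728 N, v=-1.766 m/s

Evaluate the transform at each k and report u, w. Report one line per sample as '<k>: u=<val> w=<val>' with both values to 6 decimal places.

0: u=2.996567 w=-5.966547
1: u=-6.197607 w=1.284799
2: u=-7.122239 w=-6.939380

k=0: b·v=31.7×(-0.373)=-11.824100; √(2b)=7.962412; u=(-11.824100+35.684)/7.962412=2.996567, w=(-11.824100−35.684)/7.962412=-5.966547
k=1: b·v=31.7×(-0.617)=-19.558900; √(2b)=7.962412; u=(-19.558900+(-29.789))/7.962412=-6.197607, w=(-19.558900−(-29.789))/7.962412=1.284799
k=2: b·v=31.7×(-1.766)=-55.982200; √(2b)=7.962412; u=(-55.982200+(-0.728))/7.962412=-7.122239, w=(-55.982200−(-0.728))/7.962412=-6.939380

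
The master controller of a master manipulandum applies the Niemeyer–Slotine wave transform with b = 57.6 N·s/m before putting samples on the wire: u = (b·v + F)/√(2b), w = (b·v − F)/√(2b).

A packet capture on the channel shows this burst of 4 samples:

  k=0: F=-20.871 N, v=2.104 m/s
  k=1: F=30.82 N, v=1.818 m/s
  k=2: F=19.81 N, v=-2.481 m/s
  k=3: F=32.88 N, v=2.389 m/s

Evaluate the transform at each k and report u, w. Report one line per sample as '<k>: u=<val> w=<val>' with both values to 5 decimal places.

0: u=9.34671 w=13.23579
1: u=12.62790 w=6.88493
2: u=-11.46876 w=-15.16013
3: u=15.88413 w=9.75731

k=0: b·v=57.6×2.104=121.19040; √(2b)=10.73313; u=(121.19040+(-20.871))/10.73313=9.34671, w=(121.19040−(-20.871))/10.73313=13.23579
k=1: b·v=57.6×1.818=104.71680; √(2b)=10.73313; u=(104.71680+30.82)/10.73313=12.62790, w=(104.71680−30.82)/10.73313=6.88493
k=2: b·v=57.6×(-2.481)=-142.90560; √(2b)=10.73313; u=(-142.90560+19.81)/10.73313=-11.46876, w=(-142.90560−19.81)/10.73313=-15.16013
k=3: b·v=57.6×2.389=137.60640; √(2b)=10.73313; u=(137.60640+32.88)/10.73313=15.88413, w=(137.60640−32.88)/10.73313=9.75731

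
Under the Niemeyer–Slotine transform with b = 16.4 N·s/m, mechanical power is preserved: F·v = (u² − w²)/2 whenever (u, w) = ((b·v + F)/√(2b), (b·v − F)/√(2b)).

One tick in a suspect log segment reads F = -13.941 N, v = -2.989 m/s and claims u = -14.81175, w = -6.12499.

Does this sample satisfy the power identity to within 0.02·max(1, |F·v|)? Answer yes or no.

F·v = (-13.941)×(-2.989) = 41.66965 W.
(u² − w²)/2 = (219.38794 − 37.51550)/2 = 90.93622 W.
|Δ| = 49.26657;  2% of max(1, |F·v|) = 0.83339.

no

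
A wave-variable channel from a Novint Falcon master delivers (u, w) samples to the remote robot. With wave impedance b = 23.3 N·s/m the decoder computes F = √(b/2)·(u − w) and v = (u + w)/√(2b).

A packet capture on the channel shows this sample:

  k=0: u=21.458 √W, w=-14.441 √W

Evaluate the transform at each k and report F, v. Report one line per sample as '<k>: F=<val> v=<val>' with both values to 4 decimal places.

k=0: u−w=35.8990, u+w=7.0170; √(b/2)=3.4132, √(2b)=6.8264; F=3.4132×35.899=122.5308, v=7.0170/6.8264=1.0279

0: F=122.5308 v=1.0279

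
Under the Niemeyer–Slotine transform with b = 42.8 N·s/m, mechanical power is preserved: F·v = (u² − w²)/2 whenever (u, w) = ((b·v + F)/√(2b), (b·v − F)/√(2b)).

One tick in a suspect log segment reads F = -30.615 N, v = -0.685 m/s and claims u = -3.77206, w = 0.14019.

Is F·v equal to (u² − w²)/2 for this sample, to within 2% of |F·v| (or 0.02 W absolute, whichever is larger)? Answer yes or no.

no

F·v = (-30.615)×(-0.685) = 20.9713 W.
(u² − w²)/2 = (14.2284 − 0.0197)/2 = 7.1044 W.
|Δ| = 13.8669;  2% of max(1, |F·v|) = 0.4194.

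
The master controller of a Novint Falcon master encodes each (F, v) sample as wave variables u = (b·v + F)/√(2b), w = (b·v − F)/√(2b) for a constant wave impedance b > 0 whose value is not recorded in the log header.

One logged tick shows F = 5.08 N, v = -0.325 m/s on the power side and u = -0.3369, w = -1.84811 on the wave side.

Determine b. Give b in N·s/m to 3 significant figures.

u + w = -2.18501;  u + w = √(2b)·v, so √(2b) = -2.18501/(-0.325) = 6.72311.
b = (√(2b))²/2 = 45.20018/2 = 22.60009.
(Check via u − w = 2F/√(2b): u − w = 1.51121, 2F/√(2b) = 1.51121.)

b = 22.6 N·s/m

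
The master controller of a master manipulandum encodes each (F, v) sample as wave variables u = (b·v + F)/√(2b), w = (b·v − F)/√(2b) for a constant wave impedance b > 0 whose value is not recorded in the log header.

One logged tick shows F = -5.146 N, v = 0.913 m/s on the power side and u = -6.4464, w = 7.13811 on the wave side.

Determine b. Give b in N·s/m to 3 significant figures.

u + w = 0.69171;  u + w = √(2b)·v, so √(2b) = 0.69171/0.913 = 0.75762.
b = (√(2b))²/2 = 0.57399/2 = 0.28700.
(Check via u − w = 2F/√(2b): u − w = -13.58451, 2F/√(2b) = -13.58459.)

b = 0.287 N·s/m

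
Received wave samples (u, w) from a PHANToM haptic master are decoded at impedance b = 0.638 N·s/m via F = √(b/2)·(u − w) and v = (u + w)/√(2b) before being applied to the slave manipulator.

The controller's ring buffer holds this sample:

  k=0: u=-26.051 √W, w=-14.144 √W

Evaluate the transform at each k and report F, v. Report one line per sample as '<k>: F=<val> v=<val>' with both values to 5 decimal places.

0: F=-6.72508 v=-35.58334

k=0: u−w=-11.90700, u+w=-40.19500; √(b/2)=0.56480, √(2b)=1.12960; F=0.56480×(-11.907)=-6.72508, v=-40.19500/1.12960=-35.58334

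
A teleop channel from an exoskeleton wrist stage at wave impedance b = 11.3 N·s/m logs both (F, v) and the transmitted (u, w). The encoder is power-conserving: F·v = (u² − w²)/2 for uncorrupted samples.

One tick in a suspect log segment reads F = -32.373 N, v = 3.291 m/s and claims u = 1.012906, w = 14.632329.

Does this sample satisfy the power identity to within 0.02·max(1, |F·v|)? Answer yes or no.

F·v = (-32.373)×3.291 = -106.539543 W.
(u² − w²)/2 = (1.025979 − 214.105052)/2 = -106.539537 W.
|Δ| = 0.000006;  2% of max(1, |F·v|) = 2.130791.

yes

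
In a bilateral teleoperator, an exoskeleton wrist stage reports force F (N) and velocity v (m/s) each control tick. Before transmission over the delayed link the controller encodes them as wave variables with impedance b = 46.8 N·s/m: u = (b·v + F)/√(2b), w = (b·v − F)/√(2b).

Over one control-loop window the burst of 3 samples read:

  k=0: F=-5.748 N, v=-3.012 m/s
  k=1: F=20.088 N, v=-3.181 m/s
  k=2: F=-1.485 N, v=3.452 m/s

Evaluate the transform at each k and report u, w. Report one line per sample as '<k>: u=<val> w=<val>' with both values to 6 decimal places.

0: u=-15.164239 w=-13.975986
1: u=-13.311284 w=-17.463967
2: u=16.545055 w=16.852041

k=0: b·v=46.8×(-3.012)=-140.961600; √(2b)=9.674709; u=(-140.961600+(-5.748))/9.674709=-15.164239, w=(-140.961600−(-5.748))/9.674709=-13.975986
k=1: b·v=46.8×(-3.181)=-148.870800; √(2b)=9.674709; u=(-148.870800+20.088)/9.674709=-13.311284, w=(-148.870800−20.088)/9.674709=-17.463967
k=2: b·v=46.8×3.452=161.553600; √(2b)=9.674709; u=(161.553600+(-1.485))/9.674709=16.545055, w=(161.553600−(-1.485))/9.674709=16.852041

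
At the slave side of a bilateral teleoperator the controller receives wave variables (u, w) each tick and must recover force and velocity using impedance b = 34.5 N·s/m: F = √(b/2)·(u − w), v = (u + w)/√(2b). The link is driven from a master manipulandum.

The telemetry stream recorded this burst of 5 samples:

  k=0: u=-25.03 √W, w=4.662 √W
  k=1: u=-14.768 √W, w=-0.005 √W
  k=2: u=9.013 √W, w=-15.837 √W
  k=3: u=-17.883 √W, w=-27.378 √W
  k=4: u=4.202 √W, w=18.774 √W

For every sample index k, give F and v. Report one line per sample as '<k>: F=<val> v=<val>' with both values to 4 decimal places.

0: F=-123.3201 v=-2.4520
1: F=-61.3153 v=-1.7785
2: F=103.2098 v=-0.8215
3: F=39.4357 v=-5.4488
4: F=-60.5221 v=2.7660

k=0: u−w=-29.6920, u+w=-20.3680; √(b/2)=4.1533, √(2b)=8.3066; F=4.1533×(-29.692)=-123.3201, v=-20.3680/8.3066=-2.4520
k=1: u−w=-14.7630, u+w=-14.7730; √(b/2)=4.1533, √(2b)=8.3066; F=4.1533×(-14.763)=-61.3153, v=-14.7730/8.3066=-1.7785
k=2: u−w=24.8500, u+w=-6.8240; √(b/2)=4.1533, √(2b)=8.3066; F=4.1533×24.85=103.2098, v=-6.8240/8.3066=-0.8215
k=3: u−w=9.4950, u+w=-45.2610; √(b/2)=4.1533, √(2b)=8.3066; F=4.1533×9.495=39.4357, v=-45.2610/8.3066=-5.4488
k=4: u−w=-14.5720, u+w=22.9760; √(b/2)=4.1533, √(2b)=8.3066; F=4.1533×(-14.572)=-60.5221, v=22.9760/8.3066=2.7660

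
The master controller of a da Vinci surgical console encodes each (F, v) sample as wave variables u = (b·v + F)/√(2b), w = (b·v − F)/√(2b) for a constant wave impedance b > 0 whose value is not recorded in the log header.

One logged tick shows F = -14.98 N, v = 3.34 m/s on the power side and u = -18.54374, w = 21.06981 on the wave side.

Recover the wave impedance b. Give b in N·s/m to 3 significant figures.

u + w = 2.52607;  u + w = √(2b)·v, so √(2b) = 2.52607/3.34 = 0.75631.
b = (√(2b))²/2 = 0.57200/2 = 0.28600.
(Check via u − w = 2F/√(2b): u − w = -39.61355, 2F/√(2b) = -39.61347.)

b = 0.286 N·s/m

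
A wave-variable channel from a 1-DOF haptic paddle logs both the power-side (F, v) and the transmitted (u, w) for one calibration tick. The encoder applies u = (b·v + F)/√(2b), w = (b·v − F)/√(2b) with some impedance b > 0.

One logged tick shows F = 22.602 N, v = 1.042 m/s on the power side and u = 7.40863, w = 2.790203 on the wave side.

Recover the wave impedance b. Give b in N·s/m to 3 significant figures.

b = 47.9 N·s/m

u + w = 10.198833;  u + w = √(2b)·v, so √(2b) = 10.198833/1.042 = 9.787748.
b = (√(2b))²/2 = 95.800003/2 = 47.900002.
(Check via u − w = 2F/√(2b): u − w = 4.618427, 2F/√(2b) = 4.618427.)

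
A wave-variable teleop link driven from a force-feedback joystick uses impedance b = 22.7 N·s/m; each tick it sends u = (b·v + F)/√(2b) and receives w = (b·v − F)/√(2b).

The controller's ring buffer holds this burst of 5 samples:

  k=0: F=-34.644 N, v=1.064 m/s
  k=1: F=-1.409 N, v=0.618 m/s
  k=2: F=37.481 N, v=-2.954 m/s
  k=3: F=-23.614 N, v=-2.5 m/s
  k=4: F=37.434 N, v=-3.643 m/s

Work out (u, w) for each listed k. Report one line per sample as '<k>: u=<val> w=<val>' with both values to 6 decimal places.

0: u=-1.557031 w=8.726212
1: u=1.872913 w=2.291141
2: u=-4.389286 w=-15.514625
3: u=-11.927066 w=-4.917815
4: u=-6.717486 w=-17.828874

k=0: b·v=22.7×1.064=24.152800; √(2b)=6.737952; u=(24.152800+(-34.644))/6.737952=-1.557031, w=(24.152800−(-34.644))/6.737952=8.726212
k=1: b·v=22.7×0.618=14.028600; √(2b)=6.737952; u=(14.028600+(-1.409))/6.737952=1.872913, w=(14.028600−(-1.409))/6.737952=2.291141
k=2: b·v=22.7×(-2.954)=-67.055800; √(2b)=6.737952; u=(-67.055800+37.481)/6.737952=-4.389286, w=(-67.055800−37.481)/6.737952=-15.514625
k=3: b·v=22.7×(-2.5)=-56.750000; √(2b)=6.737952; u=(-56.750000+(-23.614))/6.737952=-11.927066, w=(-56.750000−(-23.614))/6.737952=-4.917815
k=4: b·v=22.7×(-3.643)=-82.696100; √(2b)=6.737952; u=(-82.696100+37.434)/6.737952=-6.717486, w=(-82.696100−37.434)/6.737952=-17.828874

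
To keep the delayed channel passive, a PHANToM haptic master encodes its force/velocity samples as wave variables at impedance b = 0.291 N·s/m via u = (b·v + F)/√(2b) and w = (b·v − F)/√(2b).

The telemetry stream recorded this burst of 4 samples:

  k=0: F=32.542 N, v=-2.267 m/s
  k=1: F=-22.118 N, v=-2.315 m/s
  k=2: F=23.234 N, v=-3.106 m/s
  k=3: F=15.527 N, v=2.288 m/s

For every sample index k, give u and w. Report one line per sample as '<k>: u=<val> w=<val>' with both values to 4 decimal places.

k=0: b·v=0.291×(-2.267)=-0.6597; √(2b)=0.7629; u=(-0.6597+32.542)/0.7629=41.7915, w=(-0.6597−32.542)/0.7629=-43.5210
k=1: b·v=0.291×(-2.315)=-0.6737; √(2b)=0.7629; u=(-0.6737+(-22.118))/0.7629=-29.8755, w=(-0.6737−(-22.118))/0.7629=28.1094
k=2: b·v=0.291×(-3.106)=-0.9038; √(2b)=0.7629; u=(-0.9038+23.234)/0.7629=29.2705, w=(-0.9038−23.234)/0.7629=-31.6400
k=3: b·v=0.291×2.288=0.6658; √(2b)=0.7629; u=(0.6658+15.527)/0.7629=21.2256, w=(0.6658−15.527)/0.7629=-19.4801

0: u=41.7915 w=-43.5210
1: u=-29.8755 w=28.1094
2: u=29.2705 w=-31.6400
3: u=21.2256 w=-19.4801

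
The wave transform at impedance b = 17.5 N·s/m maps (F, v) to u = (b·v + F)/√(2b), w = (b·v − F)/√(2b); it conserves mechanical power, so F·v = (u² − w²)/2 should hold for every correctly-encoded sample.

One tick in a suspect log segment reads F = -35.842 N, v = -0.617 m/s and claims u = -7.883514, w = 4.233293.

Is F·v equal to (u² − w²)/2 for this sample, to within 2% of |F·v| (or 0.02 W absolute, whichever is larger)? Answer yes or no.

yes

F·v = (-35.842)×(-0.617) = 22.114514 W.
(u² − w²)/2 = (62.149793 − 17.920770)/2 = 22.114512 W.
|Δ| = 0.000002;  2% of max(1, |F·v|) = 0.442290.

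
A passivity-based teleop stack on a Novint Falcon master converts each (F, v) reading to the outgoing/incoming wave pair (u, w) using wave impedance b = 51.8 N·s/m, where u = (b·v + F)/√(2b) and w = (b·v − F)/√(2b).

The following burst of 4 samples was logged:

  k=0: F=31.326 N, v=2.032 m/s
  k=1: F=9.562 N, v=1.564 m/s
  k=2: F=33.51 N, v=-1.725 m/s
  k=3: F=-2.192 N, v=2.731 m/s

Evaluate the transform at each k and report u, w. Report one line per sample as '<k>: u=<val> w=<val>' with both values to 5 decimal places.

0: u=13.41895 w=7.26357
1: u=8.89896 w=7.02008
2: u=-5.48661 w=-12.07114
3: u=13.68326 w=14.11397

k=0: b·v=51.8×2.032=105.25760; √(2b)=10.17841; u=(105.25760+31.326)/10.17841=13.41895, w=(105.25760−31.326)/10.17841=7.26357
k=1: b·v=51.8×1.564=81.01520; √(2b)=10.17841; u=(81.01520+9.562)/10.17841=8.89896, w=(81.01520−9.562)/10.17841=7.02008
k=2: b·v=51.8×(-1.725)=-89.35500; √(2b)=10.17841; u=(-89.35500+33.51)/10.17841=-5.48661, w=(-89.35500−33.51)/10.17841=-12.07114
k=3: b·v=51.8×2.731=141.46580; √(2b)=10.17841; u=(141.46580+(-2.192))/10.17841=13.68326, w=(141.46580−(-2.192))/10.17841=14.11397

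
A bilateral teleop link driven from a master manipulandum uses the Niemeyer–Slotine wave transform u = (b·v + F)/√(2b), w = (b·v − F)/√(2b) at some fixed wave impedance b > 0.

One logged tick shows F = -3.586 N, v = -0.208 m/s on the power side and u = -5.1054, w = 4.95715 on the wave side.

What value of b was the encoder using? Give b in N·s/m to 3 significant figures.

u + w = -0.1482;  u + w = √(2b)·v, so √(2b) = -0.1482/(-0.208) = 0.7127.
b = (√(2b))²/2 = 0.5080/2 = 0.2540.
(Check via u − w = 2F/√(2b): u − w = -10.0626, 2F/√(2b) = -10.0626.)

b = 0.254 N·s/m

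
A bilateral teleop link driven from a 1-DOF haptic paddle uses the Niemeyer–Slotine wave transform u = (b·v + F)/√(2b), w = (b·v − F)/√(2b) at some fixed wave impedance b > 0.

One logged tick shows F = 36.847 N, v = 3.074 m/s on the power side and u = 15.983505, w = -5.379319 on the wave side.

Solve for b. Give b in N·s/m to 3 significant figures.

b = 5.95 N·s/m

u + w = 10.604186;  u + w = √(2b)·v, so √(2b) = 10.604186/3.074 = 3.449638.
b = (√(2b))²/2 = 11.900000/2 = 5.950000.
(Check via u − w = 2F/√(2b): u − w = 21.362824, 2F/√(2b) = 21.362824.)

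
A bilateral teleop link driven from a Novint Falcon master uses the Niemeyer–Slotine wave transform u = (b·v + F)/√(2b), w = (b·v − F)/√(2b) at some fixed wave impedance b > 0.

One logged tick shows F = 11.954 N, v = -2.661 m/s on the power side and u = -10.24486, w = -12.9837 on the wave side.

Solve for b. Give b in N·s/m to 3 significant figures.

b = 38.1 N·s/m

u + w = -23.22856;  u + w = √(2b)·v, so √(2b) = -23.22856/(-2.661) = 8.72926.
b = (√(2b))²/2 = 76.19997/2 = 38.09999.
(Check via u − w = 2F/√(2b): u − w = 2.73884, 2F/√(2b) = 2.73883.)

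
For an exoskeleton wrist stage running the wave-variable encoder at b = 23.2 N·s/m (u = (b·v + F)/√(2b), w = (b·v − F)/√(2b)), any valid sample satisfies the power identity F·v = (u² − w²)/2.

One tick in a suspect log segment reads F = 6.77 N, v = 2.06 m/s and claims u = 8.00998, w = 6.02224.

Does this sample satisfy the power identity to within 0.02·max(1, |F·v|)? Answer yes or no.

F·v = 6.77×2.06 = 13.94620 W.
(u² − w²)/2 = (64.15978 − 36.26737)/2 = 13.94620 W.
|Δ| = 0.00000;  2% of max(1, |F·v|) = 0.27892.

yes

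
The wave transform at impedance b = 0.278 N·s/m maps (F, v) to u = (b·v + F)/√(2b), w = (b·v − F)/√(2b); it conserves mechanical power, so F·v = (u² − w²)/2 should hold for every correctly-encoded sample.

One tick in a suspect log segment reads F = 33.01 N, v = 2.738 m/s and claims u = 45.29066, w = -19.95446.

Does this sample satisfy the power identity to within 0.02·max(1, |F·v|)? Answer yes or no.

no

F·v = 33.01×2.738 = 90.38138 W.
(u² − w²)/2 = (2051.24388 − 398.18047)/2 = 826.53170 W.
|Δ| = 736.15032;  2% of max(1, |F·v|) = 1.80763.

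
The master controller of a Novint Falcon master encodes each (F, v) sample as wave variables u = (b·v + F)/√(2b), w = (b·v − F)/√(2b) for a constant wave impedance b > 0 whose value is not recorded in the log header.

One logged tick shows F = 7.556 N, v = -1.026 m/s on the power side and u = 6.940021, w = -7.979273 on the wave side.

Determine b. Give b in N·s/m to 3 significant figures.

u + w = -1.039252;  u + w = √(2b)·v, so √(2b) = -1.039252/(-1.026) = 1.012916.
b = (√(2b))²/2 = 1.025999/2 = 0.513000.
(Check via u − w = 2F/√(2b): u − w = 14.919294, 2F/√(2b) = 14.919300.)

b = 0.513 N·s/m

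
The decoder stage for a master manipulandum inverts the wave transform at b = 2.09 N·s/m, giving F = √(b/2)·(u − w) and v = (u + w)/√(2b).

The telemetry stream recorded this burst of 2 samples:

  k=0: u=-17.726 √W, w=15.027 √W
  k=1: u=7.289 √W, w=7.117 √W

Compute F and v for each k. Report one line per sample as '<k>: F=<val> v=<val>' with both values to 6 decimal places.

0: F=-33.481833 v=-1.320124
1: F=0.175827 v=7.046205

k=0: u−w=-32.753000, u+w=-2.699000; √(b/2)=1.022252, √(2b)=2.044505; F=1.022252×(-32.753)=-33.481833, v=-2.699000/2.044505=-1.320124
k=1: u−w=0.172000, u+w=14.406000; √(b/2)=1.022252, √(2b)=2.044505; F=1.022252×0.172=0.175827, v=14.406000/2.044505=7.046205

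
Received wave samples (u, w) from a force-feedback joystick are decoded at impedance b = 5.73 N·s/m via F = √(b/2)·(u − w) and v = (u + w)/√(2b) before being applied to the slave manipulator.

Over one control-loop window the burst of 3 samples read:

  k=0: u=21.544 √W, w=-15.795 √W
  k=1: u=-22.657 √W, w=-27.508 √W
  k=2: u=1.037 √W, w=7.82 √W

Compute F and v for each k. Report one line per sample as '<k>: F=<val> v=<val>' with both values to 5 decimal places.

0: F=63.20115 v=1.69824
1: F=8.21095 v=-14.81865
2: F=-11.48112 v=2.61634

k=0: u−w=37.33900, u+w=5.74900; √(b/2)=1.69263, √(2b)=3.38526; F=1.69263×37.339=63.20115, v=5.74900/3.38526=1.69824
k=1: u−w=4.85100, u+w=-50.16500; √(b/2)=1.69263, √(2b)=3.38526; F=1.69263×4.851=8.21095, v=-50.16500/3.38526=-14.81865
k=2: u−w=-6.78300, u+w=8.85700; √(b/2)=1.69263, √(2b)=3.38526; F=1.69263×(-6.783)=-11.48112, v=8.85700/3.38526=2.61634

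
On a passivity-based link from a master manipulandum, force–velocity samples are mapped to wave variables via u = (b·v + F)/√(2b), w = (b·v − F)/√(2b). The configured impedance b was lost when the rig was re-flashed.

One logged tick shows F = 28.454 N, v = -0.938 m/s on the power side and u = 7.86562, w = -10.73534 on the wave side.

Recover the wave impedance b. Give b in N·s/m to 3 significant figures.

b = 4.68 N·s/m

u + w = -2.8697;  u + w = √(2b)·v, so √(2b) = -2.8697/(-0.938) = 3.0594.
b = (√(2b))²/2 = 9.3599/2 = 4.6800.
(Check via u − w = 2F/√(2b): u − w = 18.6010, 2F/√(2b) = 18.6010.)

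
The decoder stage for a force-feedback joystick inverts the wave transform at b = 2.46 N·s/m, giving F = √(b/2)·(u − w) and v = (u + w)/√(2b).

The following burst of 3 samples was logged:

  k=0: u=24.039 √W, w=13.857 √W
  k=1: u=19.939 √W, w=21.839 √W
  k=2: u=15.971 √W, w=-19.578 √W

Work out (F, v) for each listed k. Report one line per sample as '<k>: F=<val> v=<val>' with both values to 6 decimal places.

k=0: u−w=10.182000, u+w=37.896000; √(b/2)=1.109054, √(2b)=2.218107; F=1.109054×10.182=11.292384, v=37.896000/2.218107=17.084836
k=1: u−w=-1.900000, u+w=41.778000; √(b/2)=1.109054, √(2b)=2.218107; F=1.109054×(-1.9)=-2.107202, v=41.778000/2.218107=18.834977
k=2: u−w=35.549000, u+w=-3.607000; √(b/2)=1.109054, √(2b)=2.218107; F=1.109054×35.549=39.425748, v=-3.607000/2.218107=-1.626161

0: F=11.292384 v=17.084836
1: F=-2.107202 v=18.834977
2: F=39.425748 v=-1.626161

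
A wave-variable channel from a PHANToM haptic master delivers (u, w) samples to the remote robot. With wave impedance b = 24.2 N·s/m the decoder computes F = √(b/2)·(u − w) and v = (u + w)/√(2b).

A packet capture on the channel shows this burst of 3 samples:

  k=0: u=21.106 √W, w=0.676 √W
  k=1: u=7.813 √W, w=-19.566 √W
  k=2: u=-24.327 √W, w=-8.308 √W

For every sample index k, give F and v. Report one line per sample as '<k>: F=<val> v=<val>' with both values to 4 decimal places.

k=0: u−w=20.4300, u+w=21.7820; √(b/2)=3.4785, √(2b)=6.9570; F=3.4785×20.43=71.0659, v=21.7820/6.9570=3.1309
k=1: u−w=27.3790, u+w=-11.7530; √(b/2)=3.4785, √(2b)=6.9570; F=3.4785×27.379=95.2380, v=-11.7530/6.9570=-1.6894
k=2: u−w=-16.0190, u+w=-32.6350; √(b/2)=3.4785, √(2b)=6.9570; F=3.4785×(-16.019)=-55.7222, v=-32.6350/6.9570=-4.6910

0: F=71.0659 v=3.1309
1: F=95.2380 v=-1.6894
2: F=-55.7222 v=-4.6910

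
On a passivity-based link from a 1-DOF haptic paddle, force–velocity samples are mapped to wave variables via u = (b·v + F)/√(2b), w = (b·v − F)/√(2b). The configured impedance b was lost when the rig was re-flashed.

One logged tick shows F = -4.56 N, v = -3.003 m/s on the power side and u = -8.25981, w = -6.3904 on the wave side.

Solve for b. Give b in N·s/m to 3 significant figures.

b = 11.9 N·s/m

u + w = -14.6502;  u + w = √(2b)·v, so √(2b) = -14.6502/(-3.003) = 4.8785.
b = (√(2b))²/2 = 23.8000/2 = 11.9000.
(Check via u − w = 2F/√(2b): u − w = -1.8694, 2F/√(2b) = -1.8694.)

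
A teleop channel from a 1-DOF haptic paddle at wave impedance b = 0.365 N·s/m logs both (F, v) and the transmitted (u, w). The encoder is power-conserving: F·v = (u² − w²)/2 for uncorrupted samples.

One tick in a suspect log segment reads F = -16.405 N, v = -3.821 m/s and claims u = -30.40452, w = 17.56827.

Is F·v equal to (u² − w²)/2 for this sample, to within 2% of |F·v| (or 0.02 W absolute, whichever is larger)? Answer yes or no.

F·v = (-16.405)×(-3.821) = 62.68351 W.
(u² − w²)/2 = (924.43484 − 308.64411)/2 = 307.89536 W.
|Δ| = 245.21186;  2% of max(1, |F·v|) = 1.25367.

no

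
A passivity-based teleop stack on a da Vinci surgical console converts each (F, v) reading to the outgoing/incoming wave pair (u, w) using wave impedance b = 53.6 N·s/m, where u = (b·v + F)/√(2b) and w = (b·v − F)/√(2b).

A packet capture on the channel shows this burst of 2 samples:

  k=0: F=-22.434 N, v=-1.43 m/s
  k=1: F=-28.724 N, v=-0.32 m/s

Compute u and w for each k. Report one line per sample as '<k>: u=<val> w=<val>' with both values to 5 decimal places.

k=0: b·v=53.6×(-1.43)=-76.64800; √(2b)=10.35374; u=(-76.64800+(-22.434))/10.35374=-9.56968, w=(-76.64800−(-22.434))/10.35374=-5.23617
k=1: b·v=53.6×(-0.32)=-17.15200; √(2b)=10.35374; u=(-17.15200+(-28.724))/10.35374=-4.43086, w=(-17.15200−(-28.724))/10.35374=1.11766

0: u=-9.56968 w=-5.23617
1: u=-4.43086 w=1.11766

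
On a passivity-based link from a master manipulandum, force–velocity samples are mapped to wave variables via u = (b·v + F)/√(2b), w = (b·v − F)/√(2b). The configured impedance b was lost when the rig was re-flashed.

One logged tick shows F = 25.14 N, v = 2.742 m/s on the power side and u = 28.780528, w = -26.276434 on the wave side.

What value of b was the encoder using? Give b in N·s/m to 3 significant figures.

b = 0.417 N·s/m

u + w = 2.504094;  u + w = √(2b)·v, so √(2b) = 2.504094/2.742 = 0.913236.
b = (√(2b))²/2 = 0.834001/2 = 0.417000.
(Check via u − w = 2F/√(2b): u − w = 55.056962, 2F/√(2b) = 55.056943.)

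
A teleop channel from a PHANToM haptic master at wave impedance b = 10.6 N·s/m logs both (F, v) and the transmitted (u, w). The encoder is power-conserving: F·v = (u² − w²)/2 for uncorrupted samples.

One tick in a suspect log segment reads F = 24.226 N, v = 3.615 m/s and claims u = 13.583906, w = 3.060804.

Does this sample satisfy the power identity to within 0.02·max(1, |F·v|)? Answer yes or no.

yes

F·v = 24.226×3.615 = 87.576990 W.
(u² − w²)/2 = (184.522502 − 9.368521)/2 = 87.576991 W.
|Δ| = 0.000001;  2% of max(1, |F·v|) = 1.751540.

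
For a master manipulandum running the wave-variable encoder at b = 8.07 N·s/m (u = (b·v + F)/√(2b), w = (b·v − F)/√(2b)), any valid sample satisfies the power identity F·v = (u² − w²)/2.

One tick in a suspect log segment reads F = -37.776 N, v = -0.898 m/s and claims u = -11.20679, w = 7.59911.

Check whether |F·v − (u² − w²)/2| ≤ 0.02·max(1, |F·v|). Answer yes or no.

yes

F·v = (-37.776)×(-0.898) = 33.92285 W.
(u² − w²)/2 = (125.59214 − 57.74647)/2 = 33.92283 W.
|Δ| = 0.00001;  2% of max(1, |F·v|) = 0.67846.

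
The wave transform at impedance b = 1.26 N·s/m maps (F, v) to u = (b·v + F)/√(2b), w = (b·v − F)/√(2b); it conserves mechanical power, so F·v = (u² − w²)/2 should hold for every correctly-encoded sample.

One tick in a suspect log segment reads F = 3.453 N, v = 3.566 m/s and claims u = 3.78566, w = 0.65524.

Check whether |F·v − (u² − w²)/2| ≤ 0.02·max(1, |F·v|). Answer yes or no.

F·v = 3.453×3.566 = 12.31340 W.
(u² − w²)/2 = (14.33122 − 0.42934)/2 = 6.95094 W.
|Δ| = 5.36246;  2% of max(1, |F·v|) = 0.24627.

no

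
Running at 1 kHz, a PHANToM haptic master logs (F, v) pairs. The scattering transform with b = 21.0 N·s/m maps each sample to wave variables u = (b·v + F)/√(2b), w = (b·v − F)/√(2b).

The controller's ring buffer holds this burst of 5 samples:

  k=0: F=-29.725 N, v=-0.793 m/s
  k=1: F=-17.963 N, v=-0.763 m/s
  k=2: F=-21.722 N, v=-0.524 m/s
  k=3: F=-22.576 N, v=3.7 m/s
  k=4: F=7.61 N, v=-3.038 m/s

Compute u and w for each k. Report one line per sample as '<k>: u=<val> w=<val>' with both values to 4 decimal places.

0: u=-7.1563 w=2.0171
1: u=-5.2442 w=0.2993
2: u=-5.0497 w=1.6538
3: u=8.5058 w=15.4729
4: u=-8.6700 w=-11.0185

k=0: b·v=21.0×(-0.793)=-16.6530; √(2b)=6.4807; u=(-16.6530+(-29.725))/6.4807=-7.1563, w=(-16.6530−(-29.725))/6.4807=2.0171
k=1: b·v=21.0×(-0.763)=-16.0230; √(2b)=6.4807; u=(-16.0230+(-17.963))/6.4807=-5.2442, w=(-16.0230−(-17.963))/6.4807=0.2993
k=2: b·v=21.0×(-0.524)=-11.0040; √(2b)=6.4807; u=(-11.0040+(-21.722))/6.4807=-5.0497, w=(-11.0040−(-21.722))/6.4807=1.6538
k=3: b·v=21.0×3.7=77.7000; √(2b)=6.4807; u=(77.7000+(-22.576))/6.4807=8.5058, w=(77.7000−(-22.576))/6.4807=15.4729
k=4: b·v=21.0×(-3.038)=-63.7980; √(2b)=6.4807; u=(-63.7980+7.61)/6.4807=-8.6700, w=(-63.7980−7.61)/6.4807=-11.0185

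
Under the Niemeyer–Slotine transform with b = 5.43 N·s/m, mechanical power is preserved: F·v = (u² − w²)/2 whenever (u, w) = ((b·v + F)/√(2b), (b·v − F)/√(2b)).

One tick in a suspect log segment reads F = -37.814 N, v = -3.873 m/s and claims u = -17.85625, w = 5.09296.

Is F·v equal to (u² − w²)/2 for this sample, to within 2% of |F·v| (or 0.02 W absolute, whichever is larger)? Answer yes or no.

yes

F·v = (-37.814)×(-3.873) = 146.4536 W.
(u² − w²)/2 = (318.8457 − 25.9382)/2 = 146.4537 W.
|Δ| = 0.0001;  2% of max(1, |F·v|) = 2.9291.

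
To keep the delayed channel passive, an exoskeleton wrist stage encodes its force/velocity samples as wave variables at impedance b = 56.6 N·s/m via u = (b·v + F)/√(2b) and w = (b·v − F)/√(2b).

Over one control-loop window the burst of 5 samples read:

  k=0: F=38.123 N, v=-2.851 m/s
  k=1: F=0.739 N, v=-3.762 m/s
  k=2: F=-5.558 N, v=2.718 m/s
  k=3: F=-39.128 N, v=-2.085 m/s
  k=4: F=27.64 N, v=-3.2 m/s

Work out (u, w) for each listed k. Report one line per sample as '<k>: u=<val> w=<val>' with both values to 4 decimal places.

0: u=-11.5835 w=-18.7498
1: u=-19.9435 w=-20.0824
2: u=13.9368 w=14.9815
3: u=-14.7693 w=-7.4141
4: u=-14.4254 w=-19.6211

k=0: b·v=56.6×(-2.851)=-161.3666; √(2b)=10.6395; u=(-161.3666+38.123)/10.6395=-11.5835, w=(-161.3666−38.123)/10.6395=-18.7498
k=1: b·v=56.6×(-3.762)=-212.9292; √(2b)=10.6395; u=(-212.9292+0.739)/10.6395=-19.9435, w=(-212.9292−0.739)/10.6395=-20.0824
k=2: b·v=56.6×2.718=153.8388; √(2b)=10.6395; u=(153.8388+(-5.558))/10.6395=13.9368, w=(153.8388−(-5.558))/10.6395=14.9815
k=3: b·v=56.6×(-2.085)=-118.0110; √(2b)=10.6395; u=(-118.0110+(-39.128))/10.6395=-14.7693, w=(-118.0110−(-39.128))/10.6395=-7.4141
k=4: b·v=56.6×(-3.2)=-181.1200; √(2b)=10.6395; u=(-181.1200+27.64)/10.6395=-14.4254, w=(-181.1200−27.64)/10.6395=-19.6211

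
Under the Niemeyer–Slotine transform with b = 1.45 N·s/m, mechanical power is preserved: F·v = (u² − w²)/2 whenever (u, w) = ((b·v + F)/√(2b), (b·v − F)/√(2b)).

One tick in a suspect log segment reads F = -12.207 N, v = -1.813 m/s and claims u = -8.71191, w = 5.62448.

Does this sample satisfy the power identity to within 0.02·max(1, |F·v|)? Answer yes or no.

F·v = (-12.207)×(-1.813) = 22.13129 W.
(u² − w²)/2 = (75.89738 − 31.63478)/2 = 22.13130 W.
|Δ| = 0.00001;  2% of max(1, |F·v|) = 0.44263.

yes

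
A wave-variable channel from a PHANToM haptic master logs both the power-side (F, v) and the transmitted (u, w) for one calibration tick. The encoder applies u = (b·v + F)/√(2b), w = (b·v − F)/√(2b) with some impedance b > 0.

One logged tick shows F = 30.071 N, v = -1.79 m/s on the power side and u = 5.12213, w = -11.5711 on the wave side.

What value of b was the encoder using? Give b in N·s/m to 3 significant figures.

u + w = -6.4490;  u + w = √(2b)·v, so √(2b) = -6.4490/(-1.79) = 3.6028.
b = (√(2b))²/2 = 12.9800/2 = 6.4900.
(Check via u − w = 2F/√(2b): u − w = 16.6932, 2F/√(2b) = 16.6932.)

b = 6.49 N·s/m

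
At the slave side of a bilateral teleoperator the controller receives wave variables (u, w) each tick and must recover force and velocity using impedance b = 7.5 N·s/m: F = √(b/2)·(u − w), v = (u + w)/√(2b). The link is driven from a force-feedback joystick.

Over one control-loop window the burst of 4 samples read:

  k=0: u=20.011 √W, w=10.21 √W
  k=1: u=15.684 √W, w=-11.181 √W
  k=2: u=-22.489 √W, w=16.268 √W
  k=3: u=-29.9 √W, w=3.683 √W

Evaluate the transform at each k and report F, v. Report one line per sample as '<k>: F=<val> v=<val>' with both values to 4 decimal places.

k=0: u−w=9.8010, u+w=30.2210; √(b/2)=1.9365, √(2b)=3.8730; F=1.9365×9.801=18.9796, v=30.2210/3.8730=7.8030
k=1: u−w=26.8650, u+w=4.5030; √(b/2)=1.9365, √(2b)=3.8730; F=1.9365×26.865=52.0238, v=4.5030/3.8730=1.1627
k=2: u−w=-38.7570, u+w=-6.2210; √(b/2)=1.9365, √(2b)=3.8730; F=1.9365×(-38.757)=-75.0526, v=-6.2210/3.8730=-1.6063
k=3: u−w=-33.5830, u+w=-26.2170; √(b/2)=1.9365, √(2b)=3.8730; F=1.9365×(-33.583)=-65.0332, v=-26.2170/3.8730=-6.7692

0: F=18.9796 v=7.8030
1: F=52.0238 v=1.1627
2: F=-75.0526 v=-1.6063
3: F=-65.0332 v=-6.7692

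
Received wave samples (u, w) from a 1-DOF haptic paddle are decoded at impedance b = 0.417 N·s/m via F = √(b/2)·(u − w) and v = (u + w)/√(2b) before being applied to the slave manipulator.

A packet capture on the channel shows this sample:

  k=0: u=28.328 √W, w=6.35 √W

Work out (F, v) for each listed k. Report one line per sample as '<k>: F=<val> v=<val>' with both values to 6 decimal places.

k=0: u−w=21.978000, u+w=34.678000; √(b/2)=0.456618, √(2b)=0.913236; F=0.456618×21.978=10.035550, v=34.678000/0.913236=37.972660

0: F=10.035550 v=37.972660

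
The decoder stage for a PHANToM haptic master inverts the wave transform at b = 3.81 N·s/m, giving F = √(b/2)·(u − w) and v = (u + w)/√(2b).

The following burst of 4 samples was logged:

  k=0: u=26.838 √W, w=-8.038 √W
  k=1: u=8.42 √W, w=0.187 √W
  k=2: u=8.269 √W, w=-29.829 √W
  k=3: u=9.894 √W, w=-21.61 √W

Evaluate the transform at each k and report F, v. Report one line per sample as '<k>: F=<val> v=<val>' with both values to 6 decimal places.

k=0: u−w=34.876000, u+w=18.800000; √(b/2)=1.380217, √(2b)=2.760435; F=1.380217×34.876=48.136461, v=18.800000/2.760435=6.810521
k=1: u−w=8.233000, u+w=8.607000; √(b/2)=1.380217, √(2b)=2.760435; F=1.380217×8.233=11.363330, v=8.607000/2.760435=3.117987
k=2: u−w=38.098000, u+w=-21.560000; √(b/2)=1.380217, √(2b)=2.760435; F=1.380217×38.098=52.583522, v=-21.560000/2.760435=-7.810364
k=3: u−w=31.504000, u+w=-11.716000; √(b/2)=1.380217, √(2b)=2.760435; F=1.380217×31.504=43.482368, v=-11.716000/2.760435=-4.244259

0: F=48.136461 v=6.810521
1: F=11.363330 v=3.117987
2: F=52.583522 v=-7.810364
3: F=43.482368 v=-4.244259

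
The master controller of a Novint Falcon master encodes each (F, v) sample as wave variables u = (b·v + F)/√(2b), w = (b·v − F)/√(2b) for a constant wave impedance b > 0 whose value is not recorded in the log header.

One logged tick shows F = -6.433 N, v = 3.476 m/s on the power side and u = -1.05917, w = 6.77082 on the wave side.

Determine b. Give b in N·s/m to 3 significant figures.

u + w = 5.71165;  u + w = √(2b)·v, so √(2b) = 5.71165/3.476 = 1.64317.
b = (√(2b))²/2 = 2.70000/2 = 1.35000.
(Check via u − w = 2F/√(2b): u − w = -7.82999, 2F/√(2b) = -7.83000.)

b = 1.35 N·s/m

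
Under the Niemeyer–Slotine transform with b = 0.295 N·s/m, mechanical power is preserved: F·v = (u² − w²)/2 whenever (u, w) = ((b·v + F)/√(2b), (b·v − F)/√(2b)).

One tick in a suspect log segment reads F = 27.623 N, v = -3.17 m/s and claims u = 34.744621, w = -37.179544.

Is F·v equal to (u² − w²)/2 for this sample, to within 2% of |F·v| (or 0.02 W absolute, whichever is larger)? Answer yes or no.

yes

F·v = 27.623×(-3.17) = -87.564910 W.
(u² − w²)/2 = (1207.188688 − 1382.318492)/2 = -87.564902 W.
|Δ| = 0.000008;  2% of max(1, |F·v|) = 1.751298.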